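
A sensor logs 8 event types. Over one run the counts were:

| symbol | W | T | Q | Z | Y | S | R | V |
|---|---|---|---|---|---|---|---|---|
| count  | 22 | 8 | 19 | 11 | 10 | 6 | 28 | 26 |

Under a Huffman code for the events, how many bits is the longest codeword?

Merge the two lowest-weight nodes at each step:
combine S(6), T(8) → 14
combine Y(10), Z(11) → 21
combine 14, Q(19) → 33
combine 21, W(22) → 43
combine V(26), R(28) → 54
combine 33, 43 → 76
combine 54, 76 → 130
The first pair merged (S, T) ends up deepest, at depth 4.

4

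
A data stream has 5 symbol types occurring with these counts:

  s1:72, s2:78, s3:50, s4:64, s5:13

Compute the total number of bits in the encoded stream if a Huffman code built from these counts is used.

617

Build the Huffman tree bottom-up:
combine s5(13), s3(50) → 63
combine 63, s4(64) → 127
combine s1(72), s2(78) → 150
combine 127, 150 → 277
The encoded length is the sum of every internal node's weight: 63 + 127 + 150 + 277 = 617 bits.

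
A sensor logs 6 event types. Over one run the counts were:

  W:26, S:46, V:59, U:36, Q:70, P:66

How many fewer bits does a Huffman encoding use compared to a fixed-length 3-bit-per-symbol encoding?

Fixed-length: 3 bits × 303 symbols = 909 bits.
Huffman merges:
merge W(26) and U(36): 62
merge S(46) and V(59): 105
merge 62 and P(66): 128
merge Q(70) and 105: 175
merge 128 and 175: 303
Huffman total = 62 + 105 + 128 + 175 + 303 = 773 bits.
Saving = 909 − 773 = 136 bits.

136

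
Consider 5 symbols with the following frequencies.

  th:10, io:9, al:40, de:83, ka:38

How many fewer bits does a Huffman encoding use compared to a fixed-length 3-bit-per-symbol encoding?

Fixed-length: 3 bits × 180 symbols = 540 bits.
Huffman merges:
combine io(9), th(10) → 19
combine 19, ka(38) → 57
combine al(40), 57 → 97
combine de(83), 97 → 180
Huffman total = 19 + 57 + 97 + 180 = 353 bits.
Saving = 540 − 353 = 187 bits.

187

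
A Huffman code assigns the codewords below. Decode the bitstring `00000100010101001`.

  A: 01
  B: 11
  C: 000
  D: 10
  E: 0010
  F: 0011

CEEDDA

Read left to right; each codeword is recognised as soon as it completes (prefix code):
  000→C | 0010→E | 0010→E | 10→D | 10→D | 01→A
Decoded message: CEEDDA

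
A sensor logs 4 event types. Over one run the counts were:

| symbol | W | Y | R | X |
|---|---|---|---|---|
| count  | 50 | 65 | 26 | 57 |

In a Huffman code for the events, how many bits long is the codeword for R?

2

Repeatedly merge the two smallest:
R(26) + W(50) → 76
X(57) + Y(65) → 122
76 + 122 → 198
The subtree containing R is merged 2 times, so code length = 2.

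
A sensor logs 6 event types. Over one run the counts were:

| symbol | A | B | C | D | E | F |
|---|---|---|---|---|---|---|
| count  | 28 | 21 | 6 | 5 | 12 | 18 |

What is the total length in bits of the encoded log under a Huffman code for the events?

214

Build the Huffman tree bottom-up:
combine D(5), C(6) → 11
combine 11, E(12) → 23
combine F(18), B(21) → 39
combine 23, A(28) → 51
combine 39, 51 → 90
Total encoded bits = sum of merged weights = 11 + 23 + 39 + 51 + 90 = 214.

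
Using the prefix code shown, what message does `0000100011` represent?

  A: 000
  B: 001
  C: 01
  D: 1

Read left to right; each codeword is recognised as soon as it completes (prefix code):
  000→A | 01→C | 000→A | 1→D | 1→D
Decoded message: ACADD

ACADD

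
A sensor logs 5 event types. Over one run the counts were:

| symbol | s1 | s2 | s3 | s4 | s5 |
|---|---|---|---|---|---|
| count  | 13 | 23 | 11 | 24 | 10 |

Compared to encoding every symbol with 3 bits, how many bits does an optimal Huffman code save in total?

60

Fixed-length: 3 bits × 81 symbols = 243 bits.
Huffman merges:
merge s5(10) and s3(11): 21
merge s1(13) and 21: 34
merge s2(23) and s4(24): 47
merge 34 and 47: 81
Huffman total = 21 + 34 + 47 + 81 = 183 bits.
Saving = 243 − 183 = 60 bits.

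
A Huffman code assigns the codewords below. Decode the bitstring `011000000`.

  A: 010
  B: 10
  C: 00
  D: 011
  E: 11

Read left to right; each codeword is recognised as soon as it completes (prefix code):
  011→D | 00→C | 00→C | 00→C
Decoded message: DCCC

DCCC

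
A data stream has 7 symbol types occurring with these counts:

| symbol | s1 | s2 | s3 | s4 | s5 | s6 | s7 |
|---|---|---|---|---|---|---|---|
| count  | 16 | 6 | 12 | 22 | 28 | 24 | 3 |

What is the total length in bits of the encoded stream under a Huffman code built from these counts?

289

Greedily combine the two least-frequent nodes:
combine s7(3), s2(6) → 9
combine 9, s3(12) → 21
combine s1(16), 21 → 37
combine s4(22), s6(24) → 46
combine s5(28), 37 → 65
combine 46, 65 → 111
Each symbol's bit-cost is frequency × depth; summing gives 289 bits (equivalently 9 + 21 + 37 + 46 + 65 + 111).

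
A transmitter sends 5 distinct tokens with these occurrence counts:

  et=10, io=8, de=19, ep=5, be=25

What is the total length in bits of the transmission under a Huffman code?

Greedily combine the two least-frequent nodes:
ep(5) + io(8) → 13
et(10) + 13 → 23
de(19) + 23 → 42
be(25) + 42 → 67
Total encoded bits = sum of merged weights = 13 + 23 + 42 + 67 = 145.

145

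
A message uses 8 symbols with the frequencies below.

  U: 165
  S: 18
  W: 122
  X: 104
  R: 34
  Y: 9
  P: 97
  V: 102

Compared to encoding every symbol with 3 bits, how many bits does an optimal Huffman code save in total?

199

Fixed-length: 3 bits × 651 symbols = 1953 bits.
Huffman merges:
Y(9) + S(18) → 27
27 + R(34) → 61
61 + P(97) → 158
V(102) + X(104) → 206
W(122) + 158 → 280
U(165) + 206 → 371
280 + 371 → 651
Huffman total = 27 + 61 + 158 + 206 + 280 + 371 + 651 = 1754 bits.
Saving = 1953 − 1754 = 199 bits.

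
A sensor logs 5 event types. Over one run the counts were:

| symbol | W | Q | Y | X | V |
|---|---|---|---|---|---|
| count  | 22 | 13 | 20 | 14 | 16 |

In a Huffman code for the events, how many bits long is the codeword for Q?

Huffman merges, smallest pair first:
merge Q(13) and X(14): 27
merge V(16) and Y(20): 36
merge W(22) and 27: 49
merge 36 and 49: 85
Q sits 3 levels below the root, so its codeword is 3 bits.

3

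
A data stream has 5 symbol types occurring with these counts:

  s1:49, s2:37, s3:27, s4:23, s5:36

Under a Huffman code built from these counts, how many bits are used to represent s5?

2

Huffman merges, smallest pair first:
s4(23) + s3(27) → 50
s5(36) + s2(37) → 73
s1(49) + 50 → 99
73 + 99 → 172
s5's leaf is at depth 2, giving a 2-bit codeword.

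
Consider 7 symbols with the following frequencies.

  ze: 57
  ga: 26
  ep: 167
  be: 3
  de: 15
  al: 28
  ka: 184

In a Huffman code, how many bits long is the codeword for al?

Build the tree from the bottom:
combine be(3), de(15) → 18
combine 18, ga(26) → 44
combine al(28), 44 → 72
combine ze(57), 72 → 129
combine 129, ep(167) → 296
combine ka(184), 296 → 480
al sits 4 levels below the root, so its codeword is 4 bits.

4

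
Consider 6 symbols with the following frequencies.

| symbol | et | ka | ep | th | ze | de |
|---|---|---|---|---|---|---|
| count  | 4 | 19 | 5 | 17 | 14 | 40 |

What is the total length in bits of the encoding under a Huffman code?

226

Greedily combine the two least-frequent nodes:
combine et(4), ep(5) → 9
combine 9, ze(14) → 23
combine th(17), ka(19) → 36
combine 23, 36 → 59
combine de(40), 59 → 99
Total encoded bits = sum of merged weights = 9 + 23 + 36 + 59 + 99 = 226.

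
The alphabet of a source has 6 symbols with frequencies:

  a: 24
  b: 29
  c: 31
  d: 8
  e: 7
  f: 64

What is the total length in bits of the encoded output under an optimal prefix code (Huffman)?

Merge the two smallest weights repeatedly:
e(7) + d(8) → 15
15 + a(24) → 39
b(29) + c(31) → 60
39 + 60 → 99
f(64) + 99 → 163
Total encoded bits = sum of merged weights = 15 + 39 + 60 + 99 + 163 = 376.

376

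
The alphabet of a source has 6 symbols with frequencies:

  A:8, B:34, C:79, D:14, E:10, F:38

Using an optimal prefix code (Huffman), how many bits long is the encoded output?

Merge the two smallest weights repeatedly:
combine A(8), E(10) → 18
combine D(14), 18 → 32
combine 32, B(34) → 66
combine F(38), 66 → 104
combine C(79), 104 → 183
Total encoded bits = sum of merged weights = 18 + 32 + 66 + 104 + 183 = 403.

403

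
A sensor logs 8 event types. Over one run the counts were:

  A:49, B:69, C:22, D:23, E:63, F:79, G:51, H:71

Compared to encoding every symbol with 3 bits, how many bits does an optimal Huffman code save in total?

34

Fixed-length: 3 bits × 427 symbols = 1281 bits.
Huffman merges:
merge C(22) and D(23): 45
merge 45 and A(49): 94
merge G(51) and E(63): 114
merge B(69) and H(71): 140
merge F(79) and 94: 173
merge 114 and 140: 254
merge 173 and 254: 427
Huffman total = 45 + 94 + 114 + 140 + 173 + 254 + 427 = 1247 bits.
Saving = 1281 − 1247 = 34 bits.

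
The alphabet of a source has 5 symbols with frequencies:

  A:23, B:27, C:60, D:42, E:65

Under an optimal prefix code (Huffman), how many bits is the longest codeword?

3

Merge the two lowest-weight nodes at each step:
combine A(23), B(27) → 50
combine D(42), 50 → 92
combine C(60), E(65) → 125
combine 92, 125 → 217
The first pair merged (A, B) ends up deepest, at depth 3.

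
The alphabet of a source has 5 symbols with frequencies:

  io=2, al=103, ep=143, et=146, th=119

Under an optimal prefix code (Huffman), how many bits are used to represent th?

2

Huffman merges, smallest pair first:
merge io(2) and al(103): 105
merge 105 and th(119): 224
merge ep(143) and et(146): 289
merge 224 and 289: 513
th sits 2 levels below the root, so its codeword is 2 bits.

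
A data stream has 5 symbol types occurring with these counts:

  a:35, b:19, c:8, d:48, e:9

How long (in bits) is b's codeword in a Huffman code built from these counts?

Build the tree from the bottom:
merge c(8) and e(9): 17
merge 17 and b(19): 36
merge a(35) and 36: 71
merge d(48) and 71: 119
The subtree containing b is merged 3 times, so code length = 3.

3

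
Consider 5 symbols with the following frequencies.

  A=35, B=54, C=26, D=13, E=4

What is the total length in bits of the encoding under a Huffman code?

270

Build the Huffman tree bottom-up:
merge E(4) and D(13): 17
merge 17 and C(26): 43
merge A(35) and 43: 78
merge B(54) and 78: 132
Total encoded bits = sum of merged weights = 17 + 43 + 78 + 132 = 270.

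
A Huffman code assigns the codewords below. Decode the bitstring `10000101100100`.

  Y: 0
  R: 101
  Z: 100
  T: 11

Read left to right; each codeword is recognised as soon as it completes (prefix code):
  100→Z | 0→Y | 0→Y | 101→R | 100→Z | 100→Z
Decoded message: ZYYRZZ

ZYYRZZ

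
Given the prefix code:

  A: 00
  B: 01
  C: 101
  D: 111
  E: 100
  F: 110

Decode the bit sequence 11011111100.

Read left to right; each codeword is recognised as soon as it completes (prefix code):
  110→F | 111→D | 111→D | 00→A
Decoded message: FDDA

FDDA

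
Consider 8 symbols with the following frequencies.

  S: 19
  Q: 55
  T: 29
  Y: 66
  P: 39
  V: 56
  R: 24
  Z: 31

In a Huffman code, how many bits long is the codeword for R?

Huffman merges, smallest pair first:
merge S(19) and R(24): 43
merge T(29) and Z(31): 60
merge P(39) and 43: 82
merge Q(55) and V(56): 111
merge 60 and Y(66): 126
merge 82 and 111: 193
merge 126 and 193: 319
R's leaf is at depth 4, giving a 4-bit codeword.

4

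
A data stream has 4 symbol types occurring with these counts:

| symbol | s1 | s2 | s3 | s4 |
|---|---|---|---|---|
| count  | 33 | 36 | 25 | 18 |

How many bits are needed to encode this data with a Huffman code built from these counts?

Greedily combine the two least-frequent nodes:
merge s4(18) and s3(25): 43
merge s1(33) and s2(36): 69
merge 43 and 69: 112
The encoded length is the sum of every internal node's weight: 43 + 69 + 112 = 224 bits.

224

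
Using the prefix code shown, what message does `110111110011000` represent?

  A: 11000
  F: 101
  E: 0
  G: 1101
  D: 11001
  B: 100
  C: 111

Read left to right; each codeword is recognised as soon as it completes (prefix code):
  1101→G | 111→C | 100→B | 11000→A
Decoded message: GCBA

GCBA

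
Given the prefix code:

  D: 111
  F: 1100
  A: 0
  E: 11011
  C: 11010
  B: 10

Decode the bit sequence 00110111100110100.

AAEFCA

Read left to right; each codeword is recognised as soon as it completes (prefix code):
  0→A | 0→A | 11011→E | 1100→F | 11010→C | 0→A
Decoded message: AAEFCA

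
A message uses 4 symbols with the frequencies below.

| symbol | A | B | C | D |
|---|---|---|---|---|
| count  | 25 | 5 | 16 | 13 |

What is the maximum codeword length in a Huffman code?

Merge the two lowest-weight nodes at each step:
combine B(5), D(13) → 18
combine C(16), 18 → 34
combine A(25), 34 → 59
Maximum depth reached is 3.

3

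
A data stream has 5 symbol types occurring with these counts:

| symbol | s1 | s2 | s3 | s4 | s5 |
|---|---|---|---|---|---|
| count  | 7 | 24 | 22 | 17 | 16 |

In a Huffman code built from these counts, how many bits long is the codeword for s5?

3

Huffman merges, smallest pair first:
merge s1(7) and s5(16): 23
merge s4(17) and s3(22): 39
merge 23 and s2(24): 47
merge 39 and 47: 86
The subtree containing s5 is merged 3 times, so code length = 3.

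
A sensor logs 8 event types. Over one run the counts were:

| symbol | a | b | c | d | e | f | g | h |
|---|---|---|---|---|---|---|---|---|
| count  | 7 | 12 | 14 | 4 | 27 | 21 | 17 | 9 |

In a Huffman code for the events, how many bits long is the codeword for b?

3

Build the tree from the bottom:
combine d(4), a(7) → 11
combine h(9), 11 → 20
combine b(12), c(14) → 26
combine g(17), 20 → 37
combine f(21), 26 → 47
combine e(27), 37 → 64
combine 47, 64 → 111
b sits 3 levels below the root, so its codeword is 3 bits.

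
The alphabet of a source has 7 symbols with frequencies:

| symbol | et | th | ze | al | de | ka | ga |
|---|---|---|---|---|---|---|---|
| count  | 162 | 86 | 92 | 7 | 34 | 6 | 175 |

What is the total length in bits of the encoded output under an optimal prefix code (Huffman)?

Build the Huffman tree bottom-up:
ka(6) + al(7) → 13
13 + de(34) → 47
47 + th(86) → 133
ze(92) + 133 → 225
et(162) + ga(175) → 337
225 + 337 → 562
Each symbol's bit-cost is frequency × depth; summing gives 1317 bits (equivalently 13 + 47 + 133 + 225 + 337 + 562).

1317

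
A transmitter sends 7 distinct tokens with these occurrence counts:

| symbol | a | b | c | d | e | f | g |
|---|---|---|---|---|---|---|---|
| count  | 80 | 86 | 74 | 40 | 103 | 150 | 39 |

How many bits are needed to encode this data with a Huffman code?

Merge the two smallest weights repeatedly:
merge g(39) and d(40): 79
merge c(74) and 79: 153
merge a(80) and b(86): 166
merge e(103) and f(150): 253
merge 153 and 166: 319
merge 253 and 319: 572
Total encoded bits = sum of merged weights = 79 + 153 + 166 + 253 + 319 + 572 = 1542.

1542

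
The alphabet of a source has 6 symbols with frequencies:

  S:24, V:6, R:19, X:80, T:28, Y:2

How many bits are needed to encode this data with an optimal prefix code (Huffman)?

Greedily combine the two least-frequent nodes:
merge Y(2) and V(6): 8
merge 8 and R(19): 27
merge S(24) and 27: 51
merge T(28) and 51: 79
merge 79 and X(80): 159
Each symbol's bit-cost is frequency × depth; summing gives 324 bits (equivalently 8 + 27 + 51 + 79 + 159).

324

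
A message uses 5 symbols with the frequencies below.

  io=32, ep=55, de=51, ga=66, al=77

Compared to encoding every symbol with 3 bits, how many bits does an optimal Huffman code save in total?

198

Fixed-length: 3 bits × 281 symbols = 843 bits.
Huffman merges:
merge io(32) and de(51): 83
merge ep(55) and ga(66): 121
merge al(77) and 83: 160
merge 121 and 160: 281
Huffman total = 83 + 121 + 160 + 281 = 645 bits.
Saving = 843 − 645 = 198 bits.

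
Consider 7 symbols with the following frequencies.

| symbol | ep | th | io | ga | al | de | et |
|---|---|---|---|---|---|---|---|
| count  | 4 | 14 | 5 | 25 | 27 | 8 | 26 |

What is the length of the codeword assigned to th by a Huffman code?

Repeatedly merge the two smallest:
ep(4) + io(5) → 9
de(8) + 9 → 17
th(14) + 17 → 31
ga(25) + et(26) → 51
al(27) + 31 → 58
51 + 58 → 109
th's leaf is at depth 3, giving a 3-bit codeword.

3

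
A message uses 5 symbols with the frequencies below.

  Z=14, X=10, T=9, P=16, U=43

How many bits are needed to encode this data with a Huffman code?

Build the Huffman tree bottom-up:
T(9) + X(10) → 19
Z(14) + P(16) → 30
19 + 30 → 49
U(43) + 49 → 92
Total encoded bits = sum of merged weights = 19 + 30 + 49 + 92 = 190.

190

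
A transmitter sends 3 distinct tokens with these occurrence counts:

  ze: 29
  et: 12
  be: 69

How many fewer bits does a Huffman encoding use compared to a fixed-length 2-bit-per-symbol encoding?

69

Fixed-length: 2 bits × 110 symbols = 220 bits.
Huffman merges:
combine et(12), ze(29) → 41
combine 41, be(69) → 110
Huffman total = 41 + 110 = 151 bits.
Saving = 220 − 151 = 69 bits.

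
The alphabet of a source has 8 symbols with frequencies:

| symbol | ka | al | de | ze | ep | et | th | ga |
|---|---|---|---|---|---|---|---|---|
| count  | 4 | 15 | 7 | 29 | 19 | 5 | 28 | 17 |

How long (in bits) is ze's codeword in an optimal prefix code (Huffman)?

2

Huffman merges, smallest pair first:
combine ka(4), et(5) → 9
combine de(7), 9 → 16
combine al(15), 16 → 31
combine ga(17), ep(19) → 36
combine th(28), ze(29) → 57
combine 31, 36 → 67
combine 57, 67 → 124
The subtree containing ze is merged 2 times, so code length = 2.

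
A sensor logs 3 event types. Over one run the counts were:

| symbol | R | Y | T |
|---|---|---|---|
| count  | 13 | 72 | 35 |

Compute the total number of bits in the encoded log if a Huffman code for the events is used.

168

Merge the two smallest weights repeatedly:
merge R(13) and T(35): 48
merge 48 and Y(72): 120
The encoded length is the sum of every internal node's weight: 48 + 120 = 168 bits.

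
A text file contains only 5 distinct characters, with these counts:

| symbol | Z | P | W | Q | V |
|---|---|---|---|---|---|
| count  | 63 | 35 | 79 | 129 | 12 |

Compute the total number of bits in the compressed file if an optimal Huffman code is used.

664

Greedily combine the two least-frequent nodes:
combine V(12), P(35) → 47
combine 47, Z(63) → 110
combine W(79), 110 → 189
combine Q(129), 189 → 318
Total encoded bits = sum of merged weights = 47 + 110 + 189 + 318 = 664.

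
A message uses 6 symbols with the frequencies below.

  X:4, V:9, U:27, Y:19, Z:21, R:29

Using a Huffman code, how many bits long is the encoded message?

263

Merge the two smallest weights repeatedly:
combine X(4), V(9) → 13
combine 13, Y(19) → 32
combine Z(21), U(27) → 48
combine R(29), 32 → 61
combine 48, 61 → 109
Each symbol's bit-cost is frequency × depth; summing gives 263 bits (equivalently 13 + 32 + 48 + 61 + 109).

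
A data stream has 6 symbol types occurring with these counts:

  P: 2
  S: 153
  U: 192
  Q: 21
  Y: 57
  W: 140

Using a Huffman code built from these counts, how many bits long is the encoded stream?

Build the Huffman tree bottom-up:
P(2) + Q(21) → 23
23 + Y(57) → 80
80 + W(140) → 220
S(153) + U(192) → 345
220 + 345 → 565
Each symbol's bit-cost is frequency × depth; summing gives 1233 bits (equivalently 23 + 80 + 220 + 345 + 565).

1233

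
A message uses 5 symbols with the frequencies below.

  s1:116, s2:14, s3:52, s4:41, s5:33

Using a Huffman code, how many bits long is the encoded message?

Merge the two smallest weights repeatedly:
merge s2(14) and s5(33): 47
merge s4(41) and 47: 88
merge s3(52) and 88: 140
merge s1(116) and 140: 256
Each symbol's bit-cost is frequency × depth; summing gives 531 bits (equivalently 47 + 88 + 140 + 256).

531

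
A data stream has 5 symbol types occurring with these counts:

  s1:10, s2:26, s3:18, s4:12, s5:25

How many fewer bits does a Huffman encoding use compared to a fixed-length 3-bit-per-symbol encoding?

69

Fixed-length: 3 bits × 91 symbols = 273 bits.
Huffman merges:
s1(10) + s4(12) → 22
s3(18) + 22 → 40
s5(25) + s2(26) → 51
40 + 51 → 91
Huffman total = 22 + 40 + 51 + 91 = 204 bits.
Saving = 273 − 204 = 69 bits.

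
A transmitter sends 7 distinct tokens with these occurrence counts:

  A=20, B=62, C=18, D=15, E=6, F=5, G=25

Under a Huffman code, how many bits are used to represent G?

Repeatedly merge the two smallest:
F(5) + E(6) → 11
11 + D(15) → 26
C(18) + A(20) → 38
G(25) + 26 → 51
38 + 51 → 89
B(62) + 89 → 151
G's leaf is at depth 3, giving a 3-bit codeword.

3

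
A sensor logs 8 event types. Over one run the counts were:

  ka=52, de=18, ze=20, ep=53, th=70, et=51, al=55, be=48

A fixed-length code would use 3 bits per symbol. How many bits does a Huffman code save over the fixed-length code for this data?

Fixed-length: 3 bits × 367 symbols = 1101 bits.
Huffman merges:
merge de(18) and ze(20): 38
merge 38 and be(48): 86
merge et(51) and ka(52): 103
merge ep(53) and al(55): 108
merge th(70) and 86: 156
merge 103 and 108: 211
merge 156 and 211: 367
Huffman total = 38 + 86 + 103 + 108 + 156 + 211 + 367 = 1069 bits.
Saving = 1101 − 1069 = 32 bits.

32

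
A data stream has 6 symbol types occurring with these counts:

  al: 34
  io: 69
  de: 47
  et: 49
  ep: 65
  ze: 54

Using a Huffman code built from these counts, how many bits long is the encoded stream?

Greedily combine the two least-frequent nodes:
combine al(34), de(47) → 81
combine et(49), ze(54) → 103
combine ep(65), io(69) → 134
combine 81, 103 → 184
combine 134, 184 → 318
Each symbol's bit-cost is frequency × depth; summing gives 820 bits (equivalently 81 + 103 + 134 + 184 + 318).

820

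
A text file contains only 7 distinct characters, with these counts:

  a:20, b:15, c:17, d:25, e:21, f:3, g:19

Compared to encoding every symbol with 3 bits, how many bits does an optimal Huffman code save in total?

28

Fixed-length: 3 bits × 120 symbols = 360 bits.
Huffman merges:
f(3) + b(15) → 18
c(17) + 18 → 35
g(19) + a(20) → 39
e(21) + d(25) → 46
35 + 39 → 74
46 + 74 → 120
Huffman total = 18 + 35 + 39 + 46 + 74 + 120 = 332 bits.
Saving = 360 − 332 = 28 bits.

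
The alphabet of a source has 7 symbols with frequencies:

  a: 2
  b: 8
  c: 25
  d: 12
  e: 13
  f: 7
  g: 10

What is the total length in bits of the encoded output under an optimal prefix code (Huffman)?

202

Build the Huffman tree bottom-up:
combine a(2), f(7) → 9
combine b(8), 9 → 17
combine g(10), d(12) → 22
combine e(13), 17 → 30
combine 22, c(25) → 47
combine 30, 47 → 77
Total encoded bits = sum of merged weights = 9 + 17 + 22 + 30 + 47 + 77 = 202.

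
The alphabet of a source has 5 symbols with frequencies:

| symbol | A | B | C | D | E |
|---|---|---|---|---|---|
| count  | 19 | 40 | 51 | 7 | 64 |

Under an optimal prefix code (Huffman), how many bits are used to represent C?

2

Build the tree from the bottom:
combine D(7), A(19) → 26
combine 26, B(40) → 66
combine C(51), E(64) → 115
combine 66, 115 → 181
C sits 2 levels below the root, so its codeword is 2 bits.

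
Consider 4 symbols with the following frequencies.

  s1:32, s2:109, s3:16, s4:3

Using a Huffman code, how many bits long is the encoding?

230

Build the Huffman tree bottom-up:
merge s4(3) and s3(16): 19
merge 19 and s1(32): 51
merge 51 and s2(109): 160
The encoded length is the sum of every internal node's weight: 19 + 51 + 160 = 230 bits.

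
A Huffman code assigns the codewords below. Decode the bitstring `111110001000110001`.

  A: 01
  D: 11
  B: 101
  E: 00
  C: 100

Read left to right; each codeword is recognised as soon as it completes (prefix code):
  11→D | 11→D | 100→C | 01→A | 00→E | 01→A | 100→C | 01→A
Decoded message: DDCAEACA

DDCAEACA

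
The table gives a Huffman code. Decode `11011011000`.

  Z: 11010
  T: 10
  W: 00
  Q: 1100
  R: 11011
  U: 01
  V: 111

RUTW

Read left to right; each codeword is recognised as soon as it completes (prefix code):
  11011→R | 01→U | 10→T | 00→W
Decoded message: RUTW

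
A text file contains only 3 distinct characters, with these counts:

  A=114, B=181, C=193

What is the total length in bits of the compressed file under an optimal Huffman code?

Build the Huffman tree bottom-up:
A(114) + B(181) → 295
C(193) + 295 → 488
Total encoded bits = sum of merged weights = 295 + 488 = 783.

783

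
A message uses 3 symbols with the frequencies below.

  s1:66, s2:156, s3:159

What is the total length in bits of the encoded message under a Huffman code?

Build the Huffman tree bottom-up:
combine s1(66), s2(156) → 222
combine s3(159), 222 → 381
Each symbol's bit-cost is frequency × depth; summing gives 603 bits (equivalently 222 + 381).

603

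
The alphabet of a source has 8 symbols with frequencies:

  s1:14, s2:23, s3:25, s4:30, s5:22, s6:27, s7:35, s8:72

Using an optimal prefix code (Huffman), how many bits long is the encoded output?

Greedily combine the two least-frequent nodes:
merge s1(14) and s5(22): 36
merge s2(23) and s3(25): 48
merge s6(27) and s4(30): 57
merge s7(35) and 36: 71
merge 48 and 57: 105
merge 71 and s8(72): 143
merge 105 and 143: 248
The encoded length is the sum of every internal node's weight: 36 + 48 + 57 + 71 + 105 + 143 + 248 = 708 bits.

708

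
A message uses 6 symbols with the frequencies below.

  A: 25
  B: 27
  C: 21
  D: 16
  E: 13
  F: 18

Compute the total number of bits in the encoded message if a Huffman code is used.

308

Merge the two smallest weights repeatedly:
combine E(13), D(16) → 29
combine F(18), C(21) → 39
combine A(25), B(27) → 52
combine 29, 39 → 68
combine 52, 68 → 120
Each symbol's bit-cost is frequency × depth; summing gives 308 bits (equivalently 29 + 39 + 52 + 68 + 120).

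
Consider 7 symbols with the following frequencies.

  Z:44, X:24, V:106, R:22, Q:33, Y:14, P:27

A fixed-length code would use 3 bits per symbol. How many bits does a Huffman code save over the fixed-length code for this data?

Fixed-length: 3 bits × 270 symbols = 810 bits.
Huffman merges:
combine Y(14), R(22) → 36
combine X(24), P(27) → 51
combine Q(33), 36 → 69
combine Z(44), 51 → 95
combine 69, 95 → 164
combine V(106), 164 → 270
Huffman total = 36 + 51 + 69 + 95 + 164 + 270 = 685 bits.
Saving = 810 − 685 = 125 bits.

125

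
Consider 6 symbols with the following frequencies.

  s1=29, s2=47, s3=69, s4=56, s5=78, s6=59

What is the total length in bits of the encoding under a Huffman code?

Greedily combine the two least-frequent nodes:
s1(29) + s2(47) → 76
s4(56) + s6(59) → 115
s3(69) + 76 → 145
s5(78) + 115 → 193
145 + 193 → 338
Each symbol's bit-cost is frequency × depth; summing gives 867 bits (equivalently 76 + 115 + 145 + 193 + 338).

867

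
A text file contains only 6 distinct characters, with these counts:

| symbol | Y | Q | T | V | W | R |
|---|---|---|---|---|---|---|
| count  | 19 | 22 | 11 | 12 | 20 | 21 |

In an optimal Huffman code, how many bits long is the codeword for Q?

2

Repeatedly merge the two smallest:
merge T(11) and V(12): 23
merge Y(19) and W(20): 39
merge R(21) and Q(22): 43
merge 23 and 39: 62
merge 43 and 62: 105
Q sits 2 levels below the root, so its codeword is 2 bits.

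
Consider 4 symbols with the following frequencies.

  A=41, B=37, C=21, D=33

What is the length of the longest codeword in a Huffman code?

Merge the two lowest-weight nodes at each step:
merge C(21) and D(33): 54
merge B(37) and A(41): 78
merge 54 and 78: 132
Maximum depth reached is 2.

2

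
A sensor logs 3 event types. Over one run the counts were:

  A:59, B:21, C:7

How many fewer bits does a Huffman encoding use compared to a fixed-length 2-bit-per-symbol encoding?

Fixed-length: 2 bits × 87 symbols = 174 bits.
Huffman merges:
merge C(7) and B(21): 28
merge 28 and A(59): 87
Huffman total = 28 + 87 = 115 bits.
Saving = 174 − 115 = 59 bits.

59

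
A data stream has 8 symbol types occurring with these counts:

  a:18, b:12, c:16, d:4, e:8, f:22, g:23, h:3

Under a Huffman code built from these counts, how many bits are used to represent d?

5

Huffman merges, smallest pair first:
merge h(3) and d(4): 7
merge 7 and e(8): 15
merge b(12) and 15: 27
merge c(16) and a(18): 34
merge f(22) and g(23): 45
merge 27 and 34: 61
merge 45 and 61: 106
d's leaf is at depth 5, giving a 5-bit codeword.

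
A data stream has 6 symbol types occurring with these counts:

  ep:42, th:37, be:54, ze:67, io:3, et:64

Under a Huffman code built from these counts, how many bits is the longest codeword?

4

Merge the two lowest-weight nodes at each step:
io(3) + th(37) → 40
40 + ep(42) → 82
be(54) + et(64) → 118
ze(67) + 82 → 149
118 + 149 → 267
The rarest symbols sit at the bottom; the longest codeword is 4 bits.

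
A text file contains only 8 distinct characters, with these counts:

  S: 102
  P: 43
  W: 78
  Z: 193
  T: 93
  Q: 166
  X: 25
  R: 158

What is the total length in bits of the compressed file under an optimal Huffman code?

2429

Build the Huffman tree bottom-up:
merge X(25) and P(43): 68
merge 68 and W(78): 146
merge T(93) and S(102): 195
merge 146 and R(158): 304
merge Q(166) and Z(193): 359
merge 195 and 304: 499
merge 359 and 499: 858
Each symbol's bit-cost is frequency × depth; summing gives 2429 bits (equivalently 68 + 146 + 195 + 304 + 359 + 499 + 858).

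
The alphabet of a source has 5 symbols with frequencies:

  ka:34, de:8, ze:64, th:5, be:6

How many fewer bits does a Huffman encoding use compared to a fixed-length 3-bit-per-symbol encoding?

151

Fixed-length: 3 bits × 117 symbols = 351 bits.
Huffman merges:
th(5) + be(6) → 11
de(8) + 11 → 19
19 + ka(34) → 53
53 + ze(64) → 117
Huffman total = 11 + 19 + 53 + 117 = 200 bits.
Saving = 351 − 200 = 151 bits.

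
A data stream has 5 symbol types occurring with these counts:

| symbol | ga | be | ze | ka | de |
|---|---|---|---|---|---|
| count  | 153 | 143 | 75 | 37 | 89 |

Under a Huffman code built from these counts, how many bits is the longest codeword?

3

Merge the two lowest-weight nodes at each step:
combine ka(37), ze(75) → 112
combine de(89), 112 → 201
combine be(143), ga(153) → 296
combine 201, 296 → 497
The rarest symbols sit at the bottom; the longest codeword is 3 bits.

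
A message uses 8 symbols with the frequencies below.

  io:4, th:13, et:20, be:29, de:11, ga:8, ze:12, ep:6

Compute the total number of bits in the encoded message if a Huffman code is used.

Build the Huffman tree bottom-up:
io(4) + ep(6) → 10
ga(8) + 10 → 18
de(11) + ze(12) → 23
th(13) + 18 → 31
et(20) + 23 → 43
be(29) + 31 → 60
43 + 60 → 103
Total encoded bits = sum of merged weights = 10 + 18 + 23 + 31 + 43 + 60 + 103 = 288.

288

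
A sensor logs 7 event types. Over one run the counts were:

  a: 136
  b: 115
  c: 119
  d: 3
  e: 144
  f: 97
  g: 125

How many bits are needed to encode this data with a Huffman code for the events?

2037

Merge the two smallest weights repeatedly:
combine d(3), f(97) → 100
combine 100, b(115) → 215
combine c(119), g(125) → 244
combine a(136), e(144) → 280
combine 215, 244 → 459
combine 280, 459 → 739
Total encoded bits = sum of merged weights = 100 + 215 + 244 + 280 + 459 + 739 = 2037.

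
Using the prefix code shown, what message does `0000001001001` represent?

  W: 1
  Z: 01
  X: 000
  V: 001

Read left to right; each codeword is recognised as soon as it completes (prefix code):
  000→X | 000→X | 1→W | 001→V | 001→V
Decoded message: XXWVV

XXWVV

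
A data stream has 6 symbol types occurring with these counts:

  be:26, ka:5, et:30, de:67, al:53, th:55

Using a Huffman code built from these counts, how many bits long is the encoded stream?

Build the Huffman tree bottom-up:
ka(5) + be(26) → 31
et(30) + 31 → 61
al(53) + th(55) → 108
61 + de(67) → 128
108 + 128 → 236
Each symbol's bit-cost is frequency × depth; summing gives 564 bits (equivalently 31 + 61 + 108 + 128 + 236).

564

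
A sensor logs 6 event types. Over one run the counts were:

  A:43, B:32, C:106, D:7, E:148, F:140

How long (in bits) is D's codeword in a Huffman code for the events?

Huffman merges, smallest pair first:
combine D(7), B(32) → 39
combine 39, A(43) → 82
combine 82, C(106) → 188
combine F(140), E(148) → 288
combine 188, 288 → 476
The subtree containing D is merged 4 times, so code length = 4.

4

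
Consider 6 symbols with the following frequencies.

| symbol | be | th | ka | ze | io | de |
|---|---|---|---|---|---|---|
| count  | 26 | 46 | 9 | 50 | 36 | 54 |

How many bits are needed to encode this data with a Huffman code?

548

Merge the two smallest weights repeatedly:
combine ka(9), be(26) → 35
combine 35, io(36) → 71
combine th(46), ze(50) → 96
combine de(54), 71 → 125
combine 96, 125 → 221
Each symbol's bit-cost is frequency × depth; summing gives 548 bits (equivalently 35 + 71 + 96 + 125 + 221).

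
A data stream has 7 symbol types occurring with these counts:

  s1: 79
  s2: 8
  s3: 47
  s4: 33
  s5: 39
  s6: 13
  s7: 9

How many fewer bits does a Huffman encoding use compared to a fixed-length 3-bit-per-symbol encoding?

Fixed-length: 3 bits × 228 symbols = 684 bits.
Huffman merges:
s2(8) + s7(9) → 17
s6(13) + 17 → 30
30 + s4(33) → 63
s5(39) + s3(47) → 86
63 + s1(79) → 142
86 + 142 → 228
Huffman total = 17 + 30 + 63 + 86 + 142 + 228 = 566 bits.
Saving = 684 − 566 = 118 bits.

118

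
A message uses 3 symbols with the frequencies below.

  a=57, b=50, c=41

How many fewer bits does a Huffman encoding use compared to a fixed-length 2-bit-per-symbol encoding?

Fixed-length: 2 bits × 148 symbols = 296 bits.
Huffman merges:
c(41) + b(50) → 91
a(57) + 91 → 148
Huffman total = 91 + 148 = 239 bits.
Saving = 296 − 239 = 57 bits.

57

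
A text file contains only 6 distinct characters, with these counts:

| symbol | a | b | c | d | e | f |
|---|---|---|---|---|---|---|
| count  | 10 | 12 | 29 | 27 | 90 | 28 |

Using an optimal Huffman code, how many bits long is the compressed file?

Merge the two smallest weights repeatedly:
merge a(10) and b(12): 22
merge 22 and d(27): 49
merge f(28) and c(29): 57
merge 49 and 57: 106
merge e(90) and 106: 196
Each symbol's bit-cost is frequency × depth; summing gives 430 bits (equivalently 22 + 49 + 57 + 106 + 196).

430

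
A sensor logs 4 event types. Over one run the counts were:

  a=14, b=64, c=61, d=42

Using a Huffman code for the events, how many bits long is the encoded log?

354

Build the Huffman tree bottom-up:
merge a(14) and d(42): 56
merge 56 and c(61): 117
merge b(64) and 117: 181
Total encoded bits = sum of merged weights = 56 + 117 + 181 = 354.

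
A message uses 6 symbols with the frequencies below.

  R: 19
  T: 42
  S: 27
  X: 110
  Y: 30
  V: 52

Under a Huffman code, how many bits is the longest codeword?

Merge the two lowest-weight nodes at each step:
merge R(19) and S(27): 46
merge Y(30) and T(42): 72
merge 46 and V(52): 98
merge 72 and 98: 170
merge X(110) and 170: 280
The rarest symbols sit at the bottom; the longest codeword is 4 bits.

4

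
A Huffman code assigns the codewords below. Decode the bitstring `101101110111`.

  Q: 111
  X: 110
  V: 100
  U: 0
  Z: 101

Read left to right; each codeword is recognised as soon as it completes (prefix code):
  101→Z | 101→Z | 110→X | 111→Q
Decoded message: ZZXQ

ZZXQ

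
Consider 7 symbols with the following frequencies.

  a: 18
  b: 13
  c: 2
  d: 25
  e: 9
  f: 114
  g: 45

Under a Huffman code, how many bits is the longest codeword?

Merge the two lowest-weight nodes at each step:
c(2) + e(9) → 11
11 + b(13) → 24
a(18) + 24 → 42
d(25) + 42 → 67
g(45) + 67 → 112
112 + f(114) → 226
The rarest symbols sit at the bottom; the longest codeword is 6 bits.

6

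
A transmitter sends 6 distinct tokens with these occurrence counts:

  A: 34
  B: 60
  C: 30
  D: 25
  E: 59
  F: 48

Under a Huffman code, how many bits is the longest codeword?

Merge the two lowest-weight nodes at each step:
merge D(25) and C(30): 55
merge A(34) and F(48): 82
merge 55 and E(59): 114
merge B(60) and 82: 142
merge 114 and 142: 256
The first pair merged (D, C) ends up deepest, at depth 3.

3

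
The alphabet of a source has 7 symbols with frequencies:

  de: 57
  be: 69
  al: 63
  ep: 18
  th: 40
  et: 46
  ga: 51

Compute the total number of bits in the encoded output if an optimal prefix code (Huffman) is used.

958

Greedily combine the two least-frequent nodes:
combine ep(18), th(40) → 58
combine et(46), ga(51) → 97
combine de(57), 58 → 115
combine al(63), be(69) → 132
combine 97, 115 → 212
combine 132, 212 → 344
The encoded length is the sum of every internal node's weight: 58 + 97 + 115 + 132 + 212 + 344 = 958 bits.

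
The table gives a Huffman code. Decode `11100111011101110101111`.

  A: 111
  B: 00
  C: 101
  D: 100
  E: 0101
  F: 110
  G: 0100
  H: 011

ABAHCFCA

Read left to right; each codeword is recognised as soon as it completes (prefix code):
  111→A | 00→B | 111→A | 011→H | 101→C | 110→F | 101→C | 111→A
Decoded message: ABAHCFCA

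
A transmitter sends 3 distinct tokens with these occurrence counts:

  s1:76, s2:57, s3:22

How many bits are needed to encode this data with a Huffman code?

Merge the two smallest weights repeatedly:
merge s3(22) and s2(57): 79
merge s1(76) and 79: 155
Total encoded bits = sum of merged weights = 79 + 155 = 234.

234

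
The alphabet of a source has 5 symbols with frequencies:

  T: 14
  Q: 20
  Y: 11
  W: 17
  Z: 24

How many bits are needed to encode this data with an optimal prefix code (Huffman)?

197

Greedily combine the two least-frequent nodes:
merge Y(11) and T(14): 25
merge W(17) and Q(20): 37
merge Z(24) and 25: 49
merge 37 and 49: 86
The encoded length is the sum of every internal node's weight: 25 + 37 + 49 + 86 = 197 bits.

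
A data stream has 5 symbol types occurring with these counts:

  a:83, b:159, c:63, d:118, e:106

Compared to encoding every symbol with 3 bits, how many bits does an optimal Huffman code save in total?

383

Fixed-length: 3 bits × 529 symbols = 1587 bits.
Huffman merges:
combine c(63), a(83) → 146
combine e(106), d(118) → 224
combine 146, b(159) → 305
combine 224, 305 → 529
Huffman total = 146 + 224 + 305 + 529 = 1204 bits.
Saving = 1587 − 1204 = 383 bits.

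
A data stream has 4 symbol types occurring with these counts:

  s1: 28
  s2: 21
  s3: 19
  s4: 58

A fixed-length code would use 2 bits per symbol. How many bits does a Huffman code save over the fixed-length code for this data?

Fixed-length: 2 bits × 126 symbols = 252 bits.
Huffman merges:
s3(19) + s2(21) → 40
s1(28) + 40 → 68
s4(58) + 68 → 126
Huffman total = 40 + 68 + 126 = 234 bits.
Saving = 252 − 234 = 18 bits.

18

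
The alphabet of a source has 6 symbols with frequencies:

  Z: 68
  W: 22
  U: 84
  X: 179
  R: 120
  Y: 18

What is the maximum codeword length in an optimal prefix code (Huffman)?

4

Merge the two lowest-weight nodes at each step:
merge Y(18) and W(22): 40
merge 40 and Z(68): 108
merge U(84) and 108: 192
merge R(120) and X(179): 299
merge 192 and 299: 491
Maximum depth reached is 4.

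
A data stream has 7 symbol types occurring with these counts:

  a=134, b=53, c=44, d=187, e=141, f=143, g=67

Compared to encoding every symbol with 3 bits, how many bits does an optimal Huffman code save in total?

Fixed-length: 3 bits × 769 symbols = 2307 bits.
Huffman merges:
merge c(44) and b(53): 97
merge g(67) and 97: 164
merge a(134) and e(141): 275
merge f(143) and 164: 307
merge d(187) and 275: 462
merge 307 and 462: 769
Huffman total = 97 + 164 + 275 + 307 + 462 + 769 = 2074 bits.
Saving = 2307 − 2074 = 233 bits.

233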